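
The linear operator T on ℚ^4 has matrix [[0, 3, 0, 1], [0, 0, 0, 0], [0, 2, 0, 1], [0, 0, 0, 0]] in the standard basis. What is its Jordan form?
J = [[0, 1, 0, 0], [0, 0, 0, 0], [0, 0, 0, 1], [0, 0, 0, 0]]

The characteristic polynomial is det(xI - A) = x^4, so the eigenvalues are 0 (algebraic multiplicity 4).

For λ = 0: rank(A) = 2, rank(A^2) = 0. The eigenspace has dimension 4 - 2 = 2, so there are 2 Jordan blocks; the rank sequence gives block sizes [2, 2].

Assembling the blocks gives the Jordan form J above.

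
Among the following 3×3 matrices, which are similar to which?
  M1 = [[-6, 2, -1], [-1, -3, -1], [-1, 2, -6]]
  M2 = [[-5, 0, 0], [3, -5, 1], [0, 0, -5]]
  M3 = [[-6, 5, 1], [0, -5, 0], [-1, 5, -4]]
1 class: {M1, M2, M3}

Characteristic polynomials: χ_{M1} = (x + 5)^3, χ_{M2} = (x + 5)^3, χ_{M3} = (x + 5)^3.

{M1, M2, M3}: invariant factors x + 5, (x + 5)^2.

Matrices are similar if and only if their invariant-factor lists agree; the partition into similarity classes is {M1, M2, M3}.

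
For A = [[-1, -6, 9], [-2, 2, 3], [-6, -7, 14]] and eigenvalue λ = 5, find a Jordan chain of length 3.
We seek v_1 ∈ ker((A - 5I)^3) \ ker((A - 5I)^2), then set v_{i+1} = (A - 5I) v_i.

One such chain is v_1 = [[1, 0, 1]]^T, v_2 = [[3, 1, 3]]^T, v_3 = [[3, 0, 2]]^T. Check: (A - 5I) v_3 = [[0, 0, 0]]^T = 0.

v_1 = [[1, 0, 1]]^T, v_2 = [[3, 1, 3]]^T, v_3 = [[3, 0, 2]]^T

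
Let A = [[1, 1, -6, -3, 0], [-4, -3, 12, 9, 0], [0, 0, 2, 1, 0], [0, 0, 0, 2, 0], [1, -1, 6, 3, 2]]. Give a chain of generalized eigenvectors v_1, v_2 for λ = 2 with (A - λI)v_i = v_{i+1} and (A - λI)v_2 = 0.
v_1 = [[0, 1, 0, 1, -1]]^T, v_2 = [[-2, 4, 1, 0, 2]]^T

We seek v_1 ∈ ker((A - 2I)^2) \ ker(A - 2I), then set v_{i+1} = (A - 2I) v_i.

One such chain is v_1 = [[0, 1, 0, 1, -1]]^T, v_2 = [[-2, 4, 1, 0, 2]]^T. Check: (A - 2I) v_2 = [[0, 0, 0, 0, 0]]^T = 0.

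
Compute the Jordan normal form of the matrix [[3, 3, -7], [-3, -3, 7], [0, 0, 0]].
The characteristic polynomial is det(xI - A) = x^3, so the eigenvalues are 0 (algebraic multiplicity 3).

For λ = 0: rank(A) = 1, rank(A^2) = 0. The eigenspace has dimension 3 - 1 = 2, so there are 2 Jordan blocks; the rank sequence gives block sizes [2, 1].

Assembling the blocks gives the Jordan form J above.

J = [[0, 1, 0], [0, 0, 0], [0, 0, 0]]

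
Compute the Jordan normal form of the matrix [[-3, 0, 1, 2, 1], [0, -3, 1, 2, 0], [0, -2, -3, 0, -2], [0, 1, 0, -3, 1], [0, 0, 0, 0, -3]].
J = [[-3, 1, 0, 0, 0], [0, -3, 1, 0, 0], [0, 0, -3, 0, 0], [0, 0, 0, -3, 1], [0, 0, 0, 0, -3]]

The characteristic polynomial is det(xI - A) = (x + 3)^5, so the eigenvalues are -3 (algebraic multiplicity 5).

For λ = -3: rank(A + 3I) = 3, rank((A + 3I)^2) = 1, rank((A + 3I)^3) = 0. The eigenspace has dimension 5 - 3 = 2, so there are 2 Jordan blocks; the rank sequence gives block sizes [3, 2].

Assembling the blocks gives the Jordan form J above.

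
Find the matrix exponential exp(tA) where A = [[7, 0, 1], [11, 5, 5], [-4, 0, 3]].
e^{tA} = [[(2*t + 1)*e^{5*t}, 0, t*e^{5*t}], [t*(t + 11)*e^{5*t}, e^{5*t}, t*(t + 10)*e^{5*t}/2], [-4*t*e^{5*t}, 0, (1 - 2*t)*e^{5*t}]]

A has Jordan form J = [[5, 1, 0], [0, 5, 1], [0, 0, 5]] with A = PJP^{-1}, so e^{tA} = P e^{tJ} P^{-1}.

For a Jordan block J_k(λ), e^{tJ_k(λ)} = e^{λt} · (I + tN + t^2 N^2/2! + ... + t^{k-1} N^{k-1}/(k-1)!) where N is the nilpotent superdiagonal part.

Assembling the blocks and conjugating back gives the entries of e^{tA} as shown above.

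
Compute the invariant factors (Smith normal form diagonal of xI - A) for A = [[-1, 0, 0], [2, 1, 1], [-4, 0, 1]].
(x - 1)^2(x + 1)

The Jordan structure of A has elementary divisors (x + 1), (x - 1)^2. Arranging the block sizes at each eigenvalue in decreasing order and taking row products gives the invariant factors.

Invariant factors (smallest first, each dividing the next): (x - 1)^2(x + 1).

Check: the last factor (x - 1)^2(x + 1) is the minimal polynomial, and the product (x - 1)^2(x + 1) is the characteristic polynomial.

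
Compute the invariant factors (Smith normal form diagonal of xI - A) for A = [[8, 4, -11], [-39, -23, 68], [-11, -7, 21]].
(x - 2)^3

The Jordan structure of A has elementary divisors (x - 2)^3. Arranging the block sizes at each eigenvalue in decreasing order and taking row products gives the invariant factors.

Invariant factors (smallest first, each dividing the next): (x - 2)^3.

Check: the last factor (x - 2)^3 is the minimal polynomial, and the product (x - 2)^3 is the characteristic polynomial.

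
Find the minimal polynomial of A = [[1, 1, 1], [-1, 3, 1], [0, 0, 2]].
The characteristic polynomial factors as (x - 2)^3. The minimal polynomial is ∏(x - λ)^{k_λ} where k_λ is the size of the largest Jordan block at λ.

For λ = 2: rank(A - 2I) = 1, and the largest Jordan block has size 2 (the smallest k with rank((A - 2I)^k) = rank((A - 2I)^(k+1))).

So m_A(x) = (x - 2)^2.

m_A(x) = (x - 2)^2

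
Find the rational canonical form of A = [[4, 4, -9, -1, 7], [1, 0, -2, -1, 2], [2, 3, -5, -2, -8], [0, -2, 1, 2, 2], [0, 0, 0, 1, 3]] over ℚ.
The invariant factors of A (the non-unit diagonal entries of the Smith normal form of xI - A over ℚ[x]) are (x - 2)(x^2 - x - 3)^2, each dividing the next. The characteristic polynomial is their product, (x - 2)(x^2 - x - 3)^2.

The rational canonical form is the block-diagonal matrix of companion matrices C(f_i):
R = [[0, 0, 0, 0, 18], [1, 0, 0, 0, 3], [0, 1, 0, 0, -16], [0, 0, 1, 0, 1], [0, 0, 0, 1, 4]].

Note the characteristic polynomial does not split into linear factors over ℚ, so A has no Jordan form over ℚ; the rational canonical form exists over any field.

R = [[0, 0, 0, 0, 18], [1, 0, 0, 0, 3], [0, 1, 0, 0, -16], [0, 0, 1, 0, 1], [0, 0, 0, 1, 4]]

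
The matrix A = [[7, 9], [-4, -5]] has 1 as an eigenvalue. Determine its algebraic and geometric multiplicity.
algebraic multiplicity 2, geometric multiplicity 1

The characteristic polynomial is (x - 1)^2, so the factor x - 1 appears with exponent 2: the algebraic multiplicity is 2.

rank(A - I) = 1, so the eigenspace has dimension 2 - 1 = 1: the geometric multiplicity is 1.

Since 1 < 2, A is not diagonalizable.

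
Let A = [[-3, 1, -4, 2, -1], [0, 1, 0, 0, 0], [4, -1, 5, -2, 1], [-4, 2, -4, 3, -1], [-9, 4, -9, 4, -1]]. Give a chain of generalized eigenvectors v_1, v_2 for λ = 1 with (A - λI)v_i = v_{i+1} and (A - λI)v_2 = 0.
We seek v_1 ∈ ker((A - I)^2) \ ker(A - I), then set v_{i+1} = (A - I) v_i.

One such chain is v_1 = [[0, 1, 0, 0, 1]]^T, v_2 = [[0, 0, 0, 1, 2]]^T. Check: (A - I) v_2 = [[0, 0, 0, 0, 0]]^T = 0.

v_1 = [[0, 1, 0, 0, 1]]^T, v_2 = [[0, 0, 0, 1, 2]]^T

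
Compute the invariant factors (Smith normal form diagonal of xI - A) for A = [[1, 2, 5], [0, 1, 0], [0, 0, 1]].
The Jordan structure of A has elementary divisors (x - 1)^2, (x - 1). Arranging the block sizes at each eigenvalue in decreasing order and taking row products gives the invariant factors.

Invariant factors (smallest first, each dividing the next): x - 1, (x - 1)^2.

Check: the last factor (x - 1)^2 is the minimal polynomial, and the product (x - 1)^3 is the characteristic polynomial.

x - 1, (x - 1)^2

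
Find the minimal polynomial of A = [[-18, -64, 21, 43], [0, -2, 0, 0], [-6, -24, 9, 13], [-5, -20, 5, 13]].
m_A(x) = (x - 3)^2(x + 2)

The characteristic polynomial factors as (x - 3)^2(x + 2)^2. The minimal polynomial is ∏(x - λ)^{k_λ} where k_λ is the size of the largest Jordan block at λ.

For λ = -2: rank(A + 2I) = 2, and the largest Jordan block has size 1 (the smallest k with rank((A + 2I)^k) = rank((A + 2I)^(k+1))).
For λ = 3: rank(A - 3I) = 3, and the largest Jordan block has size 2 (the smallest k with rank((A - 3I)^k) = rank((A - 3I)^(k+1))).

So m_A(x) = (x - 3)^2(x + 2).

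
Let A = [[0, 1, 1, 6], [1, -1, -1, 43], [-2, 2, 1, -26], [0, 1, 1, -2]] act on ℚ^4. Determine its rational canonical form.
R = [[0, 0, 0, 8], [1, 0, 0, 34], [0, 1, 0, 15], [0, 0, 1, -2]]

The invariant factors of A (the non-unit diagonal entries of the Smith normal form of xI - A over ℚ[x]) are (x - 4)(x + 2)(x^2 + 4x + 1), each dividing the next. The characteristic polynomial is their product, (x - 4)(x + 2)(x^2 + 4x + 1).

The rational canonical form is the block-diagonal matrix of companion matrices C(f_i):
R = [[0, 0, 0, 8], [1, 0, 0, 34], [0, 1, 0, 15], [0, 0, 1, -2]].

Note the characteristic polynomial does not split into linear factors over ℚ, so A has no Jordan form over ℚ; the rational canonical form exists over any field.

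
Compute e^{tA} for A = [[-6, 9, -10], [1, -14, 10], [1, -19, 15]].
e^{tA} = [[(1 - t)*e^{-5*t}, (-t + e^{10*t} - 1)*e^{-5*t}, -2*sinh(5*t)], [t*e^{-5*t}, (t - e^{10*t} + 2)*e^{-5*t}, 2*sinh(5*t)], [t*e^{-5*t}, (t - 2*e^{10*t} + 2)*e^{-5*t}, (2*e^{10*t} - 1)*e^{-5*t}]]

A has Jordan form J = [[-5, 1, 0], [0, -5, 0], [0, 0, 5]] with A = PJP^{-1}, so e^{tA} = P e^{tJ} P^{-1}.

For a Jordan block J_k(λ), e^{tJ_k(λ)} = e^{λt} · (I + tN + t^2 N^2/2! + ... + t^{k-1} N^{k-1}/(k-1)!) where N is the nilpotent superdiagonal part.

Assembling the blocks and conjugating back gives the entries of e^{tA} as shown above.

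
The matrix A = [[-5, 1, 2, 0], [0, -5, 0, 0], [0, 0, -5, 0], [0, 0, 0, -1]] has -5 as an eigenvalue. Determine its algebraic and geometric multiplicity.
The characteristic polynomial is (x + 1)(x + 5)^3, so the factor x + 5 appears with exponent 3: the algebraic multiplicity is 3.

rank(A + 5I) = 2, so the eigenspace has dimension 4 - 2 = 2: the geometric multiplicity is 2.

Since 2 < 3, A is not diagonalizable.

algebraic multiplicity 3, geometric multiplicity 2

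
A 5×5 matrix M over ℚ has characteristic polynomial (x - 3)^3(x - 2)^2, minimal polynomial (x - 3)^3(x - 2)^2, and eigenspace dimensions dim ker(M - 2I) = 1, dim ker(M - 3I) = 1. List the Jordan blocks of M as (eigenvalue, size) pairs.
Jordan blocks: (2, 2), (3, 3)

λ = 2: algebraic multiplicity 2 (exponent in χ_M), largest block size 2 (exponent in m_M), 1 block (geometric multiplicity). This forces block sizes [2].
λ = 3: algebraic multiplicity 3 (exponent in χ_M), largest block size 3 (exponent in m_M), 1 block (geometric multiplicity). This forces block sizes [3].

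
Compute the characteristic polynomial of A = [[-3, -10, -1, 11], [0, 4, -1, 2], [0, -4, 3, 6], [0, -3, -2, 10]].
χ_A(x) = (x - 6)^2(x - 5)(x + 3)

xI - A = [[x + 3, 10, 1, -11], [0, x - 4, 1, -2], [0, 4, x - 3, -6], [0, 3, 2, x - 10]].

Expanding det(xI - A) along the first row:
det(xI - A) = + (x + 3)·det([[x - 4, 1, -2], [4, x - 3, -6], [3, 2, x - 10]]) - (10)·det([[0, 1, -2], [0, x - 3, -6], [0, 2, x - 10]]) + (1)·det([[0, x - 4, -2], [0, 4, -6], [0, 3, x - 10]]) - (-11)·det([[0, x - 4, 1], [0, 4, x - 3], [0, 3, 2]]).

Evaluating gives χ_A(x) = x^4 - 14x^3 + 45x^2 + 108x - 540 = (x - 6)^2(x - 5)(x + 3).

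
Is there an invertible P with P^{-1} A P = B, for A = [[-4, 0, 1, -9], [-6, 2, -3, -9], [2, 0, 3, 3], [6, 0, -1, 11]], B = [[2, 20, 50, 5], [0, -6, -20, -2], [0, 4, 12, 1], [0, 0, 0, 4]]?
Yes.

Two matrices over a field are similar if and only if they have the same invariant factors.

Both A and B have characteristic polynomial (x - 4)^2(x - 2)^2 and minimal polynomial (x - 4)^2(x - 2). Computing further, both have invariant factors x - 2, (x - 4)^2(x - 2). Hence A and B are similar.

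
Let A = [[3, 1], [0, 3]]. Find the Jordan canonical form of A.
J = [[3, 1], [0, 3]]

The characteristic polynomial is det(xI - A) = (x - 3)^2, so the eigenvalues are 3 (algebraic multiplicity 2).

For λ = 3: rank(A - 3I) = 1, rank((A - 3I)^2) = 0. The eigenspace has dimension 2 - 1 = 1, so there is 1 Jordan block; the rank sequence gives block sizes [2].

Assembling the blocks gives the Jordan form J above.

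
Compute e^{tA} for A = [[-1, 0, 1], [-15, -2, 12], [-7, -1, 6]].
A has Jordan form J = [[1, 1, 0], [0, 1, 1], [0, 0, 1]] with A = PJP^{-1}, so e^{tA} = P e^{tJ} P^{-1}.

For a Jordan block J_k(λ), e^{tJ_k(λ)} = e^{λt} · (I + tN + t^2 N^2/2! + ... + t^{k-1} N^{k-1}/(k-1)!) where N is the nilpotent superdiagonal part.

Assembling the blocks and conjugating back gives the entries of e^{tA} as shown above.

e^{tA} = [[(-3*t^2 - 4*t + 2)*e^{t}/2, -t^2*e^{t}/2, t*(3*t + 2)*e^{t}/2], [3*t*(-3*t - 10)*e^{t}/2, (-3*t^2 - 6*t + 2)*e^{t}/2, 3*t*(3*t + 8)*e^{t}/2], [t*(-3*t - 7)*e^{t}, -t*(t + 1)*e^{t}, (3*t^2 + 5*t + 1)*e^{t}]]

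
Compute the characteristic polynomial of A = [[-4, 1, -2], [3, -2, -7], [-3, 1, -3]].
xI - A = [[x + 4, -1, 2], [-3, x + 2, 7], [3, -1, x + 3]].

Expanding det(xI - A) along the first row:
det(xI - A) = + (x + 4)·det([[x + 2, 7], [-1, x + 3]]) - (-1)·det([[-3, 7], [3, x + 3]]) + (2)·det([[-3, x + 2], [3, -1]]).

Evaluating gives χ_A(x) = x^3 + 9x^2 + 24x + 16 = (x + 1)(x + 4)^2.

χ_A(x) = (x + 1)(x + 4)^2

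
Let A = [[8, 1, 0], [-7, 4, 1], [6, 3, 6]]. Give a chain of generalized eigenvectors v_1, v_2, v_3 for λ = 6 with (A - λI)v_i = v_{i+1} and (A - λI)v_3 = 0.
v_1 = [[0, 0, 1]]^T, v_2 = [[0, 1, 0]]^T, v_3 = [[1, -2, 3]]^T

We seek v_1 ∈ ker((A - 6I)^3) \ ker((A - 6I)^2), then set v_{i+1} = (A - 6I) v_i.

One such chain is v_1 = [[0, 0, 1]]^T, v_2 = [[0, 1, 0]]^T, v_3 = [[1, -2, 3]]^T. Check: (A - 6I) v_3 = [[0, 0, 0]]^T = 0.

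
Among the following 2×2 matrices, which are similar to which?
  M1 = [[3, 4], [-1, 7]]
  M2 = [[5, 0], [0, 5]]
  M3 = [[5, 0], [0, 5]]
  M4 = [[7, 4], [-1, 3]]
Characteristic polynomials: χ_{M1} = (x - 5)^2, χ_{M2} = (x - 5)^2, χ_{M3} = (x - 5)^2, χ_{M4} = (x - 5)^2.

{M1, M4}: invariant factors (x - 5)^2.

{M2, M3}: invariant factors x - 5, x - 5.

Matrices are similar if and only if their invariant-factor lists agree; the partition into similarity classes is {M1, M4}, {M2, M3}.

2 classes: {M1, M4}, {M2, M3}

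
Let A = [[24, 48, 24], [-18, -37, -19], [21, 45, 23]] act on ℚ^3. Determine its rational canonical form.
R = [[0, 0, 24], [1, 0, -28], [0, 1, 10]]

The invariant factors of A (the non-unit diagonal entries of the Smith normal form of xI - A over ℚ[x]) are (x - 6)(x - 2)^2, each dividing the next. The characteristic polynomial is their product, (x - 6)(x - 2)^2.

The rational canonical form is the block-diagonal matrix of companion matrices C(f_i):
R = [[0, 0, 24], [1, 0, -28], [0, 1, 10]].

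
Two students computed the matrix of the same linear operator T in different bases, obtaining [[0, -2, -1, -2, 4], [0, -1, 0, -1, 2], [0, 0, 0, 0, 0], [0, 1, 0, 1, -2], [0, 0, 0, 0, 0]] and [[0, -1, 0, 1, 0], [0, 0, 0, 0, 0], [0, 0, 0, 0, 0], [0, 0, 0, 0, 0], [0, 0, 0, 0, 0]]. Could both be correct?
No.

Both have characteristic polynomial x^5 and minimal polynomial x^2. But rank(A) = 2 for A while rank(B) = 1 for B, so the number of Jordan blocks at λ = 0 differs. A and B are not similar.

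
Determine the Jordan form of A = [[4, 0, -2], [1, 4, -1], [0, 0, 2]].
J = [[2, 0, 0], [0, 4, 1], [0, 0, 4]]

The characteristic polynomial is det(xI - A) = (x - 4)^2(x - 2), so the eigenvalues are 2 (algebraic multiplicity 1), 4 (algebraic multiplicity 2).

For λ = 2: algebraic multiplicity 1 gives one 1×1 block.

For λ = 4: rank(A - 4I) = 2, rank((A - 4I)^2) = 1. The eigenspace has dimension 3 - 2 = 1, so there is 1 Jordan block; the rank sequence gives block sizes [2].

Assembling the blocks gives the Jordan form J above.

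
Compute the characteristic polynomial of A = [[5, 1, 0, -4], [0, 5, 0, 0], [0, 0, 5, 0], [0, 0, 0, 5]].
χ_A(x) = (x - 5)^4

xI - A = [[x - 5, -1, 0, 4], [0, x - 5, 0, 0], [0, 0, x - 5, 0], [0, 0, 0, x - 5]].

Expanding det(xI - A) along the first row:
det(xI - A) = + (x - 5)·det([[x - 5, 0, 0], [0, x - 5, 0], [0, 0, x - 5]]) - (-1)·det([[0, 0, 0], [0, x - 5, 0], [0, 0, x - 5]]) + (0)·det([[0, x - 5, 0], [0, 0, 0], [0, 0, x - 5]]) - (4)·det([[0, x - 5, 0], [0, 0, x - 5], [0, 0, 0]]).

Evaluating gives χ_A(x) = x^4 - 20x^3 + 150x^2 - 500x + 625 = (x - 5)^4.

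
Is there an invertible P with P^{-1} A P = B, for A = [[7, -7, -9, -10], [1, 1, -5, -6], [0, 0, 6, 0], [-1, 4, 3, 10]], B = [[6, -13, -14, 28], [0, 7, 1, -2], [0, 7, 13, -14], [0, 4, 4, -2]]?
Two matrices over a field are similar if and only if they have the same invariant factors.

Both A and B have characteristic polynomial (x - 6)^4 and minimal polynomial (x - 6)^3. Computing further, both have invariant factors x - 6, (x - 6)^3. Hence A and B are similar.

Yes.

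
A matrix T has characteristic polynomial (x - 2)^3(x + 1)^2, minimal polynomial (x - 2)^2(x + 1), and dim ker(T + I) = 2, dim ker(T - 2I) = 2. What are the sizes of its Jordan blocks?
λ = -1: algebraic multiplicity 2 (exponent in χ_T), largest block size 1 (exponent in m_T), 2 blocks (geometric multiplicity). These force block sizes [1, 1].
λ = 2: algebraic multiplicity 3 (exponent in χ_T), largest block size 2 (exponent in m_T), 2 blocks (geometric multiplicity). These force block sizes [2, 1].

Jordan blocks: (-1, 1), (-1, 1), (2, 2), (2, 1)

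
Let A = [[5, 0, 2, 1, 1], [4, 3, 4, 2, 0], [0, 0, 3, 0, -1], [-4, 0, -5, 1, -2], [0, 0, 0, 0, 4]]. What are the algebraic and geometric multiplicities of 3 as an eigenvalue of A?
The characteristic polynomial is (x - 4)(x - 3)^4, so the factor x - 3 appears with exponent 4: the algebraic multiplicity is 4.

rank(A - 3I) = 3, so the eigenspace has dimension 5 - 3 = 2: the geometric multiplicity is 2.

Since 2 < 4, A is not diagonalizable.

algebraic multiplicity 4, geometric multiplicity 2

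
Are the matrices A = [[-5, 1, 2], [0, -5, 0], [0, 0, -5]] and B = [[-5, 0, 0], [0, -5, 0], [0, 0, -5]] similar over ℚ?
No.

Both have characteristic polynomial (x + 5)^3, but the minimal polynomial of A is (x + 5)^2 while the minimal polynomial of B is x + 5. The minimal polynomial is a similarity invariant, so A and B are not similar.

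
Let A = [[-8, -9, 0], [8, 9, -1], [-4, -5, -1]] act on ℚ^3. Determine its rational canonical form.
The invariant factors of A (the non-unit diagonal entries of the Smith normal form of xI - A over ℚ[x]) are (x + 2)(x^2 - 2x - 2), each dividing the next. The characteristic polynomial is their product, (x + 2)(x^2 - 2x - 2).

The rational canonical form is the block-diagonal matrix of companion matrices C(f_i):
R = [[0, 0, 4], [1, 0, 6], [0, 1, 0]].

Note the characteristic polynomial does not split into linear factors over ℚ, so A has no Jordan form over ℚ; the rational canonical form exists over any field.

R = [[0, 0, 4], [1, 0, 6], [0, 1, 0]]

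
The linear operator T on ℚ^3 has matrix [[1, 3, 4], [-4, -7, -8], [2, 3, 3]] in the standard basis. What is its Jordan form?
J = [[-1, 1, 0], [0, -1, 0], [0, 0, -1]]

The characteristic polynomial is det(xI - A) = (x + 1)^3, so the eigenvalues are -1 (algebraic multiplicity 3).

For λ = -1: rank(A + I) = 1, rank((A + I)^2) = 0. The eigenspace has dimension 3 - 1 = 2, so there are 2 Jordan blocks; the rank sequence gives block sizes [2, 1].

Assembling the blocks gives the Jordan form J above.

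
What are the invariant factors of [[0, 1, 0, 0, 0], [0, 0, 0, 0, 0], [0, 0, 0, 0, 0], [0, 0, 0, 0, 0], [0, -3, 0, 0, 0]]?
The Jordan structure of A has elementary divisors x^2, x, x, x. Arranging the block sizes at each eigenvalue in decreasing order and taking row products gives the invariant factors.

Invariant factors (smallest first, each dividing the next): x, x, x, x^2.

Check: the last factor x^2 is the minimal polynomial, and the product x^5 is the characteristic polynomial.

x, x, x, x^2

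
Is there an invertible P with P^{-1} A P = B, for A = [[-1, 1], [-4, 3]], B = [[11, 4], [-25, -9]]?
Two matrices over a field are similar if and only if they have the same invariant factors.

Both A and B have characteristic polynomial (x - 1)^2 and minimal polynomial (x - 1)^2. Computing further, both have invariant factors (x - 1)^2. Hence A and B are similar.

Yes.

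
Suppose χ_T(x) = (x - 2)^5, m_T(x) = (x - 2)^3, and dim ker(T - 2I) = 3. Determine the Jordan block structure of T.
Jordan blocks: (2, 3), (2, 1), (2, 1)

λ = 2: algebraic multiplicity 5 (exponent in χ_T), largest block size 3 (exponent in m_T), 3 blocks (geometric multiplicity). These force block sizes [3, 1, 1].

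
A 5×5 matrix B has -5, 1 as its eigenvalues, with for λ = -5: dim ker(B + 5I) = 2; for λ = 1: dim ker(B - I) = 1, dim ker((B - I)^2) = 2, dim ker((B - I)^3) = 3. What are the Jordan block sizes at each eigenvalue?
Jordan blocks: (-5, 1), (-5, 1), (1, 3)

λ = -5: successive nullity increments [2] count blocks of size ≥ k; block sizes are [1, 1].
λ = 1: successive nullity increments [1, 1, 1] count blocks of size ≥ k; block sizes are [3].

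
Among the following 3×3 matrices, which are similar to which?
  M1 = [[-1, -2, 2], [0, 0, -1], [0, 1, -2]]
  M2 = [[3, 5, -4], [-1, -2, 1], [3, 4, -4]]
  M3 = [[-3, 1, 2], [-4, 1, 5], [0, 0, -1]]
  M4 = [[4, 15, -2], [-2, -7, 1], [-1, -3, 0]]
2 classes: {M1}, {M2, M3, M4}

Characteristic polynomials: χ_{M1} = (x + 1)^3, χ_{M2} = (x + 1)^3, χ_{M3} = (x + 1)^3, χ_{M4} = (x + 1)^3.

{M1}: invariant factors x + 1, (x + 1)^2.

{M2, M3, M4}: invariant factors (x + 1)^3.

Matrices are similar if and only if their invariant-factor lists agree; the partition into similarity classes is {M1}, {M2, M3, M4}.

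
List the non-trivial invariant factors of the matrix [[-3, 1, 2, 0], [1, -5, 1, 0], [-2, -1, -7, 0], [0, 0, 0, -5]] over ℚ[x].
x + 5, (x + 5)^3

The Jordan structure of A has elementary divisors (x + 5)^3, (x + 5). Arranging the block sizes at each eigenvalue in decreasing order and taking row products gives the invariant factors.

Invariant factors (smallest first, each dividing the next): x + 5, (x + 5)^3.

Check: the last factor (x + 5)^3 is the minimal polynomial, and the product (x + 5)^4 is the characteristic polynomial.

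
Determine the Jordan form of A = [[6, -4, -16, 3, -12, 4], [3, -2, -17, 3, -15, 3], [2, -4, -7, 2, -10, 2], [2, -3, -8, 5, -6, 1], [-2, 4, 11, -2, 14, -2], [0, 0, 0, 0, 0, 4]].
J = [[3, 1, 0, 0, 0, 0], [0, 3, 1, 0, 0, 0], [0, 0, 3, 0, 0, 0], [0, 0, 0, 3, 0, 0], [0, 0, 0, 0, 4, 0], [0, 0, 0, 0, 0, 4]]

The characteristic polynomial is det(xI - A) = (x - 4)^2(x - 3)^4, so the eigenvalues are 3 (algebraic multiplicity 4), 4 (algebraic multiplicity 2).

For λ = 3: rank(A - 3I) = 4, rank((A - 3I)^2) = 3, rank((A - 3I)^3) = 2. The eigenspace has dimension 6 - 4 = 2, so there are 2 Jordan blocks; the rank sequence gives block sizes [3, 1].

For λ = 4: rank(A - 4I) = 4. The eigenspace has dimension 6 - 4 = 2, so there are 2 Jordan blocks; the rank sequence gives block sizes [1, 1].

Assembling the blocks gives the Jordan form J above.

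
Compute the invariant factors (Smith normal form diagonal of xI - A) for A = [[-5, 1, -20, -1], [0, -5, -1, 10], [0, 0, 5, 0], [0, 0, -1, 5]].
The Jordan structure of A has elementary divisors (x + 5)^2, (x - 5)^2. Arranging the block sizes at each eigenvalue in decreasing order and taking row products gives the invariant factors.

Invariant factors (smallest first, each dividing the next): (x - 5)^2(x + 5)^2.

Check: the last factor (x - 5)^2(x + 5)^2 is the minimal polynomial, and the product (x - 5)^2(x + 5)^2 is the characteristic polynomial.

(x - 5)^2(x + 5)^2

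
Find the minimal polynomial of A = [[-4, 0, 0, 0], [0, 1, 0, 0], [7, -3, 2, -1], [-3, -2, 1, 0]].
m_A(x) = (x - 1)^3(x + 4)

The characteristic polynomial factors as (x - 1)^3(x + 4). The minimal polynomial is ∏(x - λ)^{k_λ} where k_λ is the size of the largest Jordan block at λ.

For λ = -4: rank(A + 4I) = 3, and the largest Jordan block has size 1 (the smallest k with rank((A + 4I)^k) = rank((A + 4I)^(k+1))).
For λ = 1: rank(A - I) = 3, and the largest Jordan block has size 3 (the smallest k with rank((A - I)^k) = rank((A - I)^(k+1))).

So m_A(x) = (x - 1)^3(x + 4).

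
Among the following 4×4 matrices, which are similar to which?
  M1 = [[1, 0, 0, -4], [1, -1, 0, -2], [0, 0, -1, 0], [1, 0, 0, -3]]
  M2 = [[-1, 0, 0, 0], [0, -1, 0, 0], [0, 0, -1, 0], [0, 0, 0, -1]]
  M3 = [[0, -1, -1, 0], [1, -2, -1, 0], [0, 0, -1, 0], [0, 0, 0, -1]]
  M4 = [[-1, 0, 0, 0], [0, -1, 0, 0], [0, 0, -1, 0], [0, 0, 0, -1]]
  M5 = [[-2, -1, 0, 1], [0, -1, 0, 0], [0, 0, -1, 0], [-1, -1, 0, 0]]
2 classes: {M1, M3, M5}, {M2, M4}

Characteristic polynomials: χ_{M1} = (x + 1)^4, χ_{M2} = (x + 1)^4, χ_{M3} = (x + 1)^4, χ_{M4} = (x + 1)^4, χ_{M5} = (x + 1)^4.

{M1, M3, M5}: invariant factors x + 1, x + 1, (x + 1)^2.

{M2, M4}: invariant factors x + 1, x + 1, x + 1, x + 1.

Matrices are similar if and only if their invariant-factor lists agree; the partition into similarity classes is {M1, M3, M5}, {M2, M4}.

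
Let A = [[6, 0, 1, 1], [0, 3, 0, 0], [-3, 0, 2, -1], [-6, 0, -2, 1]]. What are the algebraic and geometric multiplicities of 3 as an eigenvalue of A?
The characteristic polynomial is (x - 3)^4, so the factor x - 3 appears with exponent 4: the algebraic multiplicity is 4.

rank(A - 3I) = 1, so the eigenspace has dimension 4 - 1 = 3: the geometric multiplicity is 3.

Since 3 < 4, A is not diagonalizable.

algebraic multiplicity 4, geometric multiplicity 3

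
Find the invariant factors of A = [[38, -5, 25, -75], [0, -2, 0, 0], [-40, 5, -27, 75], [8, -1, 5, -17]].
x + 2, x + 2, (x + 2)^2

The Jordan structure of A has elementary divisors (x + 2)^2, (x + 2), (x + 2). Arranging the block sizes at each eigenvalue in decreasing order and taking row products gives the invariant factors.

Invariant factors (smallest first, each dividing the next): x + 2, x + 2, (x + 2)^2.

Check: the last factor (x + 2)^2 is the minimal polynomial, and the product (x + 2)^4 is the characteristic polynomial.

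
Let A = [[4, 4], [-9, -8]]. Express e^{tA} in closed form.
e^{tA} = [[(6*t + 1)*e^{-2*t}, 4*t*e^{-2*t}], [-9*t*e^{-2*t}, (1 - 6*t)*e^{-2*t}]]

A has Jordan form J = [[-2, 1], [0, -2]] with A = PJP^{-1}, so e^{tA} = P e^{tJ} P^{-1}.

For a Jordan block J_k(λ), e^{tJ_k(λ)} = e^{λt} · (I + tN + t^2 N^2/2! + ... + t^{k-1} N^{k-1}/(k-1)!) where N is the nilpotent superdiagonal part.

Assembling the blocks and conjugating back gives the entries of e^{tA} as shown above.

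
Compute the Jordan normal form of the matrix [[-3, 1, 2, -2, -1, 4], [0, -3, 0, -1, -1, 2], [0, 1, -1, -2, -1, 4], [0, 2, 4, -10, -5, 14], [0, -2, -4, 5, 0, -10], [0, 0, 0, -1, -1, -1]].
J = [[-3, 1, 0, 0, 0, 0], [0, -3, 0, 0, 0, 0], [0, 0, -3, 1, 0, 0], [0, 0, 0, -3, 0, 0], [0, 0, 0, 0, -3, 0], [0, 0, 0, 0, 0, -3]]

The characteristic polynomial is det(xI - A) = (x + 3)^6, so the eigenvalues are -3 (algebraic multiplicity 6).

For λ = -3: rank(A + 3I) = 2, rank((A + 3I)^2) = 0. The eigenspace has dimension 6 - 2 = 4, so there are 4 Jordan blocks; the rank sequence gives block sizes [2, 2, 1, 1].

Assembling the blocks gives the Jordan form J above.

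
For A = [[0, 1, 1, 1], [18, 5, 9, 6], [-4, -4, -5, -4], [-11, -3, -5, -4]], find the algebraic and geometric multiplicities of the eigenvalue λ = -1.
algebraic multiplicity 4, geometric multiplicity 2

The characteristic polynomial is (x + 1)^4, so the factor x + 1 appears with exponent 4: the algebraic multiplicity is 4.

rank(A + I) = 2, so the eigenspace has dimension 4 - 2 = 2: the geometric multiplicity is 2.

Since 2 < 4, A is not diagonalizable.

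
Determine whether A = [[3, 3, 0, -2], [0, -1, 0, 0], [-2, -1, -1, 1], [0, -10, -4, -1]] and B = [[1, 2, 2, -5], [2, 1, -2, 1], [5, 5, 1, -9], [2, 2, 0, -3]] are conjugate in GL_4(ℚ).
Two matrices over a field are similar if and only if they have the same invariant factors.

Both A and B have characteristic polynomial (x - 1)^2(x + 1)^2 and minimal polynomial (x - 1)^2(x + 1)^2. Computing further, both have invariant factors (x - 1)^2(x + 1)^2. Hence A and B are similar.

Yes.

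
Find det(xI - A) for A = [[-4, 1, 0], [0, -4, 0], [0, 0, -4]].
χ_A(x) = (x + 4)^3

xI - A = [[x + 4, -1, 0], [0, x + 4, 0], [0, 0, x + 4]].

Expanding det(xI - A) along the first row:
det(xI - A) = + (x + 4)·det([[x + 4, 0], [0, x + 4]]) - (-1)·det([[0, 0], [0, x + 4]]) + (0)·det([[0, x + 4], [0, 0]]).

Evaluating gives χ_A(x) = x^3 + 12x^2 + 48x + 64 = (x + 4)^3.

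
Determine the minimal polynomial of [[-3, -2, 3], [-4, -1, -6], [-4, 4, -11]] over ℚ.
m_A(x) = (x + 5)^2

The characteristic polynomial factors as (x + 5)^3. The minimal polynomial is ∏(x - λ)^{k_λ} where k_λ is the size of the largest Jordan block at λ.

For λ = -5: rank(A + 5I) = 1, and the largest Jordan block has size 2 (the smallest k with rank((A + 5I)^k) = rank((A + 5I)^(k+1))).

So m_A(x) = (x + 5)^2.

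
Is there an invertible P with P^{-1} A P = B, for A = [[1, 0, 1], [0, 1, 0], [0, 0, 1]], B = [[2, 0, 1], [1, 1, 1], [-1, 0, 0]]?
Yes.

Two matrices over a field are similar if and only if they have the same invariant factors.

Both A and B have characteristic polynomial (x - 1)^3 and minimal polynomial (x - 1)^2. Computing further, both have invariant factors x - 1, (x - 1)^2. Hence A and B are similar.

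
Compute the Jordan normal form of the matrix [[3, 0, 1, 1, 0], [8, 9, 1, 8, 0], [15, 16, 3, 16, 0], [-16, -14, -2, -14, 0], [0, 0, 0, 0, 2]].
The characteristic polynomial is det(xI - A) = (x - 2)^4(x + 5), so the eigenvalues are -5 (algebraic multiplicity 1), 2 (algebraic multiplicity 4).

For λ = -5: algebraic multiplicity 1 gives one 1×1 block.

For λ = 2: rank(A - 2I) = 3, rank((A - 2I)^2) = 2, rank((A - 2I)^3) = 1. The eigenspace has dimension 5 - 3 = 2, so there are 2 Jordan blocks; the rank sequence gives block sizes [3, 1].

Assembling the blocks gives the Jordan form J above.

J = [[-5, 0, 0, 0, 0], [0, 2, 1, 0, 0], [0, 0, 2, 1, 0], [0, 0, 0, 2, 0], [0, 0, 0, 0, 2]]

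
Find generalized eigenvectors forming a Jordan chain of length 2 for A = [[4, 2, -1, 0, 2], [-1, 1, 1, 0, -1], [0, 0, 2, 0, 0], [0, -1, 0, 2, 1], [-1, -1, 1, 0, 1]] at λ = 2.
v_1 = [[-1, 0, 0, -1, 1]]^T, v_2 = [[0, 0, 0, 1, 0]]^T

We seek v_1 ∈ ker((A - 2I)^2) \ ker(A - 2I), then set v_{i+1} = (A - 2I) v_i.

One such chain is v_1 = [[-1, 0, 0, -1, 1]]^T, v_2 = [[0, 0, 0, 1, 0]]^T. Check: (A - 2I) v_2 = [[0, 0, 0, 0, 0]]^T = 0.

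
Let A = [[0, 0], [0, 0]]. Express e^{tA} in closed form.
e^{tA} = [[1, 0], [0, 1]]

A has Jordan form J = [[0, 0], [0, 0]] with A = PJP^{-1}, so e^{tA} = P e^{tJ} P^{-1}.

For a Jordan block J_k(λ), e^{tJ_k(λ)} = e^{λt} · (I + tN + t^2 N^2/2! + ... + t^{k-1} N^{k-1}/(k-1)!) where N is the nilpotent superdiagonal part.

Assembling the blocks and conjugating back gives the entries of e^{tA} as shown above.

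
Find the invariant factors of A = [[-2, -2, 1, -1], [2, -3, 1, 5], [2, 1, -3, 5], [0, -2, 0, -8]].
The Jordan structure of A has elementary divisors (x + 4)^3, (x + 4). Arranging the block sizes at each eigenvalue in decreasing order and taking row products gives the invariant factors.

Invariant factors (smallest first, each dividing the next): x + 4, (x + 4)^3.

Check: the last factor (x + 4)^3 is the minimal polynomial, and the product (x + 4)^4 is the characteristic polynomial.

x + 4, (x + 4)^3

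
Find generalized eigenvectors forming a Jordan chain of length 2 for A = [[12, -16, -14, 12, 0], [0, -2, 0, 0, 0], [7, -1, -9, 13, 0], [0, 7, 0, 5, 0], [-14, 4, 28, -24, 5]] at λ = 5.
v_1 = [[-2, 0, 0, 1, 0]]^T, v_2 = [[-2, 0, -1, 0, 4]]^T

We seek v_1 ∈ ker((A - 5I)^2) \ ker(A - 5I), then set v_{i+1} = (A - 5I) v_i.

One such chain is v_1 = [[-2, 0, 0, 1, 0]]^T, v_2 = [[-2, 0, -1, 0, 4]]^T. Check: (A - 5I) v_2 = [[0, 0, 0, 0, 0]]^T = 0.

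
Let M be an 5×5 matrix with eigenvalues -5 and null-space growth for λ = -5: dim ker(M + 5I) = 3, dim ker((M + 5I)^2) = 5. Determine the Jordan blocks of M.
Jordan blocks: (-5, 2), (-5, 2), (-5, 1)

λ = -5: successive nullity increments [3, 2] count blocks of size ≥ k; block sizes are [2, 2, 1].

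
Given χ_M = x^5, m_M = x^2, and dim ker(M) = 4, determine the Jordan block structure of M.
λ = 0: algebraic multiplicity 5 (exponent in χ_M), largest block size 2 (exponent in m_M), 4 blocks (geometric multiplicity). These force block sizes [2, 1, 1, 1].

Jordan blocks: (0, 2), (0, 1), (0, 1), (0, 1)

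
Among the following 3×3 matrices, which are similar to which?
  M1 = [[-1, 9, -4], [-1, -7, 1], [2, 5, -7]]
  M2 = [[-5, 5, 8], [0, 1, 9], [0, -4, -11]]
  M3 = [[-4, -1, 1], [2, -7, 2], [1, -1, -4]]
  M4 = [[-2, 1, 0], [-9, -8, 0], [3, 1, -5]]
2 classes: {M1, M2}, {M3, M4}

Characteristic polynomials: χ_{M1} = (x + 5)^3, χ_{M2} = (x + 5)^3, χ_{M3} = (x + 5)^3, χ_{M4} = (x + 5)^3.

{M1, M2}: invariant factors (x + 5)^3.

{M3, M4}: invariant factors x + 5, (x + 5)^2.

Matrices are similar if and only if their invariant-factor lists agree; the partition into similarity classes is {M1, M2}, {M3, M4}.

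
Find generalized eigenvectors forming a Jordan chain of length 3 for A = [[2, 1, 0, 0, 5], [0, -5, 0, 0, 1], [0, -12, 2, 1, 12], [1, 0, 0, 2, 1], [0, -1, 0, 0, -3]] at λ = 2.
We seek v_1 ∈ ker((A - 2I)^3) \ ker((A - 2I)^2), then set v_{i+1} = (A - 2I) v_i.

One such chain is v_1 = [[1, 0, 0, 0, 0]]^T, v_2 = [[0, 0, 0, 1, 0]]^T, v_3 = [[0, 0, 1, 0, 0]]^T. Check: (A - 2I) v_3 = [[0, 0, 0, 0, 0]]^T = 0.

v_1 = [[1, 0, 0, 0, 0]]^T, v_2 = [[0, 0, 0, 1, 0]]^T, v_3 = [[0, 0, 1, 0, 0]]^T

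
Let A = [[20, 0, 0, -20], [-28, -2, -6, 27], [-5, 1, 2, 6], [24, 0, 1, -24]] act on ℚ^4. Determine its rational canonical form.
R = [[0, 0, 0, -20], [1, 0, 0, 11], [0, 1, 0, 4], [0, 0, 1, -4]]

The invariant factors of A (the non-unit diagonal entries of the Smith normal form of xI - A over ℚ[x]) are (x + 4)(x^3 - 4x + 5), each dividing the next. The characteristic polynomial is their product, (x + 4)(x^3 - 4x + 5).

The rational canonical form is the block-diagonal matrix of companion matrices C(f_i):
R = [[0, 0, 0, -20], [1, 0, 0, 11], [0, 1, 0, 4], [0, 0, 1, -4]].

Note the characteristic polynomial does not split into linear factors over ℚ, so A has no Jordan form over ℚ; the rational canonical form exists over any field.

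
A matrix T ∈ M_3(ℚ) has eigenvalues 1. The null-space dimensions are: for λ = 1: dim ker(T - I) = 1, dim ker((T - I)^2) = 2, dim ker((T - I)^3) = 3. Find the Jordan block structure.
λ = 1: successive nullity increments [1, 1, 1] count blocks of size ≥ k; block sizes are [3].

Jordan blocks: (1, 3)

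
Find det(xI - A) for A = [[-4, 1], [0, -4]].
χ_A(x) = (x + 4)^2

xI - A = [[x + 4, -1], [0, x + 4]].

Expanding det(xI - A) along the first row:
det(xI - A) = + (x + 4)·det([[x + 4]]) - (-1)·det([[0]]).

Evaluating gives χ_A(x) = x^2 + 8x + 16 = (x + 4)^2.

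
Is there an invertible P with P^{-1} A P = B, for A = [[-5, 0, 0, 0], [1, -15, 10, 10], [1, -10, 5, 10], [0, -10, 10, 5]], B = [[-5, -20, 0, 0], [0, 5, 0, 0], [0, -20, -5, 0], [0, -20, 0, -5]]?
No.

Both have characteristic polynomial (x - 5)(x + 5)^3, but the minimal polynomial of A is (x - 5)(x + 5)^2 while the minimal polynomial of B is (x - 5)(x + 5). The minimal polynomial is a similarity invariant, so A and B are not similar.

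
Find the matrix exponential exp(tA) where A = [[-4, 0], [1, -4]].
e^{tA} = [[e^{-4*t}, 0], [t*e^{-4*t}, e^{-4*t}]]

A has Jordan form J = [[-4, 1], [0, -4]] with A = PJP^{-1}, so e^{tA} = P e^{tJ} P^{-1}.

For a Jordan block J_k(λ), e^{tJ_k(λ)} = e^{λt} · (I + tN + t^2 N^2/2! + ... + t^{k-1} N^{k-1}/(k-1)!) where N is the nilpotent superdiagonal part.

Assembling the blocks and conjugating back gives the entries of e^{tA} as shown above.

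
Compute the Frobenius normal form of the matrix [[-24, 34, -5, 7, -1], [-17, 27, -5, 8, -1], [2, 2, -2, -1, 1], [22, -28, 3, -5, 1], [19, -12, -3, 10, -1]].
The invariant factors of A (the non-unit diagonal entries of the Smith normal form of xI - A over ℚ[x]) are (x + 1)(x^2 + 2x + 4)^2, each dividing the next. The characteristic polynomial is their product, (x + 1)(x^2 + 2x + 4)^2.

The rational canonical form is the block-diagonal matrix of companion matrices C(f_i):
R = [[0, 0, 0, 0, -16], [1, 0, 0, 0, -32], [0, 1, 0, 0, -28], [0, 0, 1, 0, -16], [0, 0, 0, 1, -5]].

Note the characteristic polynomial does not split into linear factors over ℚ, so A has no Jordan form over ℚ; the rational canonical form exists over any field.

R = [[0, 0, 0, 0, -16], [1, 0, 0, 0, -32], [0, 1, 0, 0, -28], [0, 0, 1, 0, -16], [0, 0, 0, 1, -5]]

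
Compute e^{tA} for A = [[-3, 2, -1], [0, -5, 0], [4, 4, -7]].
e^{tA} = [[(2*t + 1)*e^{-5*t}, 2*t*e^{-5*t}, -t*e^{-5*t}], [0, e^{-5*t}, 0], [4*t*e^{-5*t}, 4*t*e^{-5*t}, (1 - 2*t)*e^{-5*t}]]

A has Jordan form J = [[-5, 1, 0], [0, -5, 0], [0, 0, -5]] with A = PJP^{-1}, so e^{tA} = P e^{tJ} P^{-1}.

For a Jordan block J_k(λ), e^{tJ_k(λ)} = e^{λt} · (I + tN + t^2 N^2/2! + ... + t^{k-1} N^{k-1}/(k-1)!) where N is the nilpotent superdiagonal part.

Assembling the blocks and conjugating back gives the entries of e^{tA} as shown above.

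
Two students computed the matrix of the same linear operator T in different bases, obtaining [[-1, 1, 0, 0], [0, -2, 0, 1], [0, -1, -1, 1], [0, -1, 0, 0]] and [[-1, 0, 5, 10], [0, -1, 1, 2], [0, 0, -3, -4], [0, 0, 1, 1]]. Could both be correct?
Both have characteristic polynomial (x + 1)^4, but the minimal polynomial of A is (x + 1)^3 while the minimal polynomial of B is (x + 1)^2. The minimal polynomial is a similarity invariant, so A and B are not similar.

No.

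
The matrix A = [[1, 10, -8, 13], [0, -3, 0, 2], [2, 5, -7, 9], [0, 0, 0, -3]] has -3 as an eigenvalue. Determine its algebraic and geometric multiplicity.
The characteristic polynomial is (x + 3)^4, so the factor x + 3 appears with exponent 4: the algebraic multiplicity is 4.

rank(A + 3I) = 2, so the eigenspace has dimension 4 - 2 = 2: the geometric multiplicity is 2.

Since 2 < 4, A is not diagonalizable.

algebraic multiplicity 4, geometric multiplicity 2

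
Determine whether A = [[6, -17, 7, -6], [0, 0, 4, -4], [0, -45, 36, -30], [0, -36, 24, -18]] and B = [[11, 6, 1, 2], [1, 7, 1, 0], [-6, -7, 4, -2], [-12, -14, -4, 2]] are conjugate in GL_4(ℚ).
Two matrices over a field are similar if and only if they have the same invariant factors.

Both A and B have characteristic polynomial (x - 6)^4 and minimal polynomial (x - 6)^3. Computing further, both have invariant factors x - 6, (x - 6)^3. Hence A and B are similar.

Yes.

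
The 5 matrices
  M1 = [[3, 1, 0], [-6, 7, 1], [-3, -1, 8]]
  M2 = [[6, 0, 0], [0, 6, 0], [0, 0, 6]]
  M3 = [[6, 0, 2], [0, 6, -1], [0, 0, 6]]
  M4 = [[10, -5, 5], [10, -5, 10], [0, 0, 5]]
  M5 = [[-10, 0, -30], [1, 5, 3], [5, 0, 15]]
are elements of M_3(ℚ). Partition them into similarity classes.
5 classes: {M1}, {M2}, {M3}, {M4}, {M5}

Characteristic polynomials: χ_{M1} = (x - 6)^3, χ_{M2} = (x - 6)^3, χ_{M3} = (x - 6)^3, χ_{M4} = x(x - 5)^2, χ_{M5} = x(x - 5)^2.

{M1}: invariant factors (x - 6)^3.

{M2}: invariant factors x - 6, x - 6, x - 6.

{M3}: invariant factors x - 6, (x - 6)^2.

{M4}: invariant factors x - 5, x(x - 5).

{M5}: invariant factors x(x - 5)^2.

Matrices are similar if and only if their invariant-factor lists agree; the partition into similarity classes is {M1}, {M2}, {M3}, {M4}, {M5}.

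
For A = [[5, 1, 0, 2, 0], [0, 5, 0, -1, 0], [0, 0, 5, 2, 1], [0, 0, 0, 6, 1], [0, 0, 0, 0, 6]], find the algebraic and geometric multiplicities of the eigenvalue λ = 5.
The characteristic polynomial is (x - 6)^2(x - 5)^3, so the factor x - 5 appears with exponent 3: the algebraic multiplicity is 3.

rank(A - 5I) = 3, so the eigenspace has dimension 5 - 3 = 2: the geometric multiplicity is 2.

Since 2 < 3, A is not diagonalizable.

algebraic multiplicity 3, geometric multiplicity 2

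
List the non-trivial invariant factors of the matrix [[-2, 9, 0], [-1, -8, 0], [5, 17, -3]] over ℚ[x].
(x + 3)(x + 5)^2

The Jordan structure of A has elementary divisors (x + 5)^2, (x + 3). Arranging the block sizes at each eigenvalue in decreasing order and taking row products gives the invariant factors.

Invariant factors (smallest first, each dividing the next): (x + 3)(x + 5)^2.

Check: the last factor (x + 3)(x + 5)^2 is the minimal polynomial, and the product (x + 3)(x + 5)^2 is the characteristic polynomial.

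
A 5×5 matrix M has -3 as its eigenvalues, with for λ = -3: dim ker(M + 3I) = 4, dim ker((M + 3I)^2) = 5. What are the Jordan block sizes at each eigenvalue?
Jordan blocks: (-3, 2), (-3, 1), (-3, 1), (-3, 1)

λ = -3: successive nullity increments [4, 1] count blocks of size ≥ k; block sizes are [2, 1, 1, 1].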